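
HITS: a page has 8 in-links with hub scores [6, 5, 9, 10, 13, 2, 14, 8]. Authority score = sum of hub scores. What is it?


Authority = sum of hub scores of in-linkers
In-link 1: hub score = 6
In-link 2: hub score = 5
In-link 3: hub score = 9
In-link 4: hub score = 10
In-link 5: hub score = 13
In-link 6: hub score = 2
In-link 7: hub score = 14
In-link 8: hub score = 8
Authority = 6 + 5 + 9 + 10 + 13 + 2 + 14 + 8 = 67

67


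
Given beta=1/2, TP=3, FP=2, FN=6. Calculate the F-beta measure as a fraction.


P = TP/(TP+FP) = 3/5 = 3/5
R = TP/(TP+FN) = 3/9 = 1/3
beta^2 = 1/2^2 = 1/4
(1 + beta^2) = 5/4
Numerator = (1+beta^2)*P*R = 1/4
Denominator = beta^2*P + R = 3/20 + 1/3 = 29/60
F_beta = 15/29

15/29


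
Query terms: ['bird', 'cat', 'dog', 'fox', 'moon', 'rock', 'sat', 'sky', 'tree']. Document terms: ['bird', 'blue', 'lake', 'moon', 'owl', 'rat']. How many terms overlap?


Query terms: ['bird', 'cat', 'dog', 'fox', 'moon', 'rock', 'sat', 'sky', 'tree']
Document terms: ['bird', 'blue', 'lake', 'moon', 'owl', 'rat']
Common terms: ['bird', 'moon']
Overlap count = 2

2


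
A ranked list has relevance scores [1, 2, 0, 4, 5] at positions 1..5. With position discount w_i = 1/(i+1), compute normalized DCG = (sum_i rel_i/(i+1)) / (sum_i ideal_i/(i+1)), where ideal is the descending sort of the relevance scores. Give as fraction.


Position discount weights w_i = 1/(i+1) for i=1..5:
Weights = [1/2, 1/3, 1/4, 1/5, 1/6]
Actual relevance: [1, 2, 0, 4, 5]
DCG = 1/2 + 2/3 + 0/4 + 4/5 + 5/6 = 14/5
Ideal relevance (sorted desc): [5, 4, 2, 1, 0]
Ideal DCG = 5/2 + 4/3 + 2/4 + 1/5 + 0/6 = 68/15
nDCG = DCG / ideal_DCG = 14/5 / 68/15 = 21/34

21/34


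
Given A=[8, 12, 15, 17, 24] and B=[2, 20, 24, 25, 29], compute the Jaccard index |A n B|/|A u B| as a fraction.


A intersect B = [24]
|A intersect B| = 1
A union B = [2, 8, 12, 15, 17, 20, 24, 25, 29]
|A union B| = 9
Jaccard = 1/9 = 1/9

1/9


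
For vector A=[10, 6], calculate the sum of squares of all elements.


|A|^2 = sum of squared components
A[0]^2 = 10^2 = 100
A[1]^2 = 6^2 = 36
Sum = 100 + 36 = 136

136


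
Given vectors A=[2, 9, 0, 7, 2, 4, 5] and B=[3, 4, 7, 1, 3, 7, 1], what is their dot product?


Dot product = sum of element-wise products
A[0]*B[0] = 2*3 = 6
A[1]*B[1] = 9*4 = 36
A[2]*B[2] = 0*7 = 0
A[3]*B[3] = 7*1 = 7
A[4]*B[4] = 2*3 = 6
A[5]*B[5] = 4*7 = 28
A[6]*B[6] = 5*1 = 5
Sum = 6 + 36 + 0 + 7 + 6 + 28 + 5 = 88

88


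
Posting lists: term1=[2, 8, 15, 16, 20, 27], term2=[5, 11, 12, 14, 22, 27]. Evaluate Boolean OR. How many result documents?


Boolean OR: find union of posting lists
term1 docs: [2, 8, 15, 16, 20, 27]
term2 docs: [5, 11, 12, 14, 22, 27]
Union: [2, 5, 8, 11, 12, 14, 15, 16, 20, 22, 27]
|union| = 11

11


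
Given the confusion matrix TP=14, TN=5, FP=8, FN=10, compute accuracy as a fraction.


Accuracy = (TP + TN) / (TP + TN + FP + FN)
TP + TN = 14 + 5 = 19
Total = 14 + 5 + 8 + 10 = 37
Accuracy = 19 / 37 = 19/37

19/37


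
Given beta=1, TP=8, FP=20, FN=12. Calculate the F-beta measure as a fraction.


P = TP/(TP+FP) = 8/28 = 2/7
R = TP/(TP+FN) = 8/20 = 2/5
beta^2 = 1^2 = 1
(1 + beta^2) = 2
Numerator = (1+beta^2)*P*R = 8/35
Denominator = beta^2*P + R = 2/7 + 2/5 = 24/35
F_beta = 1/3

1/3


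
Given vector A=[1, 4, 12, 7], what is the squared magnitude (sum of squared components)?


|A|^2 = sum of squared components
A[0]^2 = 1^2 = 1
A[1]^2 = 4^2 = 16
A[2]^2 = 12^2 = 144
A[3]^2 = 7^2 = 49
Sum = 1 + 16 + 144 + 49 = 210

210


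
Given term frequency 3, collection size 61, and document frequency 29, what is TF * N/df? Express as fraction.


TF * (N/df)
= 3 * (61/29)
= 3 * 61/29
= 183/29

183/29


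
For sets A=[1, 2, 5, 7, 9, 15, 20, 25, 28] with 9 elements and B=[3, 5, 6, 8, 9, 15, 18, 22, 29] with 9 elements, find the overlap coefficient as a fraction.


A intersect B = [5, 9, 15]
|A intersect B| = 3
min(|A|, |B|) = min(9, 9) = 9
Overlap = 3 / 9 = 1/3

1/3


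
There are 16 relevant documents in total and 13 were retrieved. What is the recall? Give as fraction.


Recall = retrieved_relevant / total_relevant
= 13 / 16
= 13 / (13 + 3)
= 13/16

13/16


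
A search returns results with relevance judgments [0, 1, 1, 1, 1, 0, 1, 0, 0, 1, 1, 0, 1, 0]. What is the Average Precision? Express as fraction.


Computing P@k for each relevant position:
Position 1: not relevant
Position 2: relevant, P@2 = 1/2 = 1/2
Position 3: relevant, P@3 = 2/3 = 2/3
Position 4: relevant, P@4 = 3/4 = 3/4
Position 5: relevant, P@5 = 4/5 = 4/5
Position 6: not relevant
Position 7: relevant, P@7 = 5/7 = 5/7
Position 8: not relevant
Position 9: not relevant
Position 10: relevant, P@10 = 6/10 = 3/5
Position 11: relevant, P@11 = 7/11 = 7/11
Position 12: not relevant
Position 13: relevant, P@13 = 8/13 = 8/13
Position 14: not relevant
Sum of P@k = 1/2 + 2/3 + 3/4 + 4/5 + 5/7 + 3/5 + 7/11 + 8/13 = 317279/60060
AP = 317279/60060 / 8 = 317279/480480

317279/480480


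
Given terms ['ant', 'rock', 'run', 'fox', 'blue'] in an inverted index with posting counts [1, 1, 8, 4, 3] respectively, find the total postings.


Summing posting list sizes:
'ant': 1 postings
'rock': 1 postings
'run': 8 postings
'fox': 4 postings
'blue': 3 postings
Total = 1 + 1 + 8 + 4 + 3 = 17

17


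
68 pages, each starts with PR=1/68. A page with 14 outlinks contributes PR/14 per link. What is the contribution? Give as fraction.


Initial PR = 1/68 = 1/68
Outlinks = 14
Contribution per link = PR / outlinks
= 1/68 / 14
= 1/952

1/952


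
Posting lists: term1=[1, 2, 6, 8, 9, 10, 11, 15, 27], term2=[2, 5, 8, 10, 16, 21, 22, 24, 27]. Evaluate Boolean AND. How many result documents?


Boolean AND: find intersection of posting lists
term1 docs: [1, 2, 6, 8, 9, 10, 11, 15, 27]
term2 docs: [2, 5, 8, 10, 16, 21, 22, 24, 27]
Intersection: [2, 8, 10, 27]
|intersection| = 4

4


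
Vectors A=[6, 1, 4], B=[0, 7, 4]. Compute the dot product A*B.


Dot product = sum of element-wise products
A[0]*B[0] = 6*0 = 0
A[1]*B[1] = 1*7 = 7
A[2]*B[2] = 4*4 = 16
Sum = 0 + 7 + 16 = 23

23


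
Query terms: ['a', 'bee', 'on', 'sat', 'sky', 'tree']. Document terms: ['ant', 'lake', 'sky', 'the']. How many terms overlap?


Query terms: ['a', 'bee', 'on', 'sat', 'sky', 'tree']
Document terms: ['ant', 'lake', 'sky', 'the']
Common terms: ['sky']
Overlap count = 1

1


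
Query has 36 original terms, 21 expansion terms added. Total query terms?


Original terms: 36
Expansion terms: 21
Total = 36 + 21 = 57

57


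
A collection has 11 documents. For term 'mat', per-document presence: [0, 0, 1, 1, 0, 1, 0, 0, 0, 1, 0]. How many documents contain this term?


Checking each document for 'mat':
Doc 1: absent
Doc 2: absent
Doc 3: present
Doc 4: present
Doc 5: absent
Doc 6: present
Doc 7: absent
Doc 8: absent
Doc 9: absent
Doc 10: present
Doc 11: absent
df = sum of presences = 0 + 0 + 1 + 1 + 0 + 1 + 0 + 0 + 0 + 1 + 0 = 4

4


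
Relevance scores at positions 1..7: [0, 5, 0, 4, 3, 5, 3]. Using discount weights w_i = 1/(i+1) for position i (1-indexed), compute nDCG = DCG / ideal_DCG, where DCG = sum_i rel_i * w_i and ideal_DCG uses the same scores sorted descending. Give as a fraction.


Position discount weights w_i = 1/(i+1) for i=1..7:
Weights = [1/2, 1/3, 1/4, 1/5, 1/6, 1/7, 1/8]
Actual relevance: [0, 5, 0, 4, 3, 5, 3]
DCG = 0/2 + 5/3 + 0/4 + 4/5 + 3/6 + 5/7 + 3/8 = 3407/840
Ideal relevance (sorted desc): [5, 5, 4, 3, 3, 0, 0]
Ideal DCG = 5/2 + 5/3 + 4/4 + 3/5 + 3/6 + 0/7 + 0/8 = 94/15
nDCG = DCG / ideal_DCG = 3407/840 / 94/15 = 3407/5264

3407/5264


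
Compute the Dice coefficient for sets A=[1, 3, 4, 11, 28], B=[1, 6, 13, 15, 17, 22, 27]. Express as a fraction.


A intersect B = [1]
|A intersect B| = 1
|A| = 5, |B| = 7
Dice = 2*1 / (5+7)
= 2 / 12 = 1/6

1/6


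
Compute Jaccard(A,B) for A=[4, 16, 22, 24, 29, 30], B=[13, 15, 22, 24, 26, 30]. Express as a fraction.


A intersect B = [22, 24, 30]
|A intersect B| = 3
A union B = [4, 13, 15, 16, 22, 24, 26, 29, 30]
|A union B| = 9
Jaccard = 3/9 = 1/3

1/3


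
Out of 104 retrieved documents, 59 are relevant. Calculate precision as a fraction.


Precision = relevant_retrieved / total_retrieved
= 59 / 104
= 59 / (59 + 45)
= 59/104

59/104


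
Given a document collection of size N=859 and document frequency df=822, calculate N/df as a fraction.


IDF ratio = N / df
= 859 / 822
= 859/822

859/822


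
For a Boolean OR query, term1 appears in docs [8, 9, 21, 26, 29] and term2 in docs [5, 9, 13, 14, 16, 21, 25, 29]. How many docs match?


Boolean OR: find union of posting lists
term1 docs: [8, 9, 21, 26, 29]
term2 docs: [5, 9, 13, 14, 16, 21, 25, 29]
Union: [5, 8, 9, 13, 14, 16, 21, 25, 26, 29]
|union| = 10

10


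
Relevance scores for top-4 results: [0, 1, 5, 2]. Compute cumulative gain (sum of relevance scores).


Cumulative Gain = sum of relevance scores
Position 1: rel=0, running sum=0
Position 2: rel=1, running sum=1
Position 3: rel=5, running sum=6
Position 4: rel=2, running sum=8
CG = 8

8


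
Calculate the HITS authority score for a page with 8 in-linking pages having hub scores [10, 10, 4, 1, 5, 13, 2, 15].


Authority = sum of hub scores of in-linkers
In-link 1: hub score = 10
In-link 2: hub score = 10
In-link 3: hub score = 4
In-link 4: hub score = 1
In-link 5: hub score = 5
In-link 6: hub score = 13
In-link 7: hub score = 2
In-link 8: hub score = 15
Authority = 10 + 10 + 4 + 1 + 5 + 13 + 2 + 15 = 60

60


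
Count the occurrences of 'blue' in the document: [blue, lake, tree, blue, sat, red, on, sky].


Document has 8 words
Scanning for 'blue':
Found at positions: [0, 3]
Count = 2

2


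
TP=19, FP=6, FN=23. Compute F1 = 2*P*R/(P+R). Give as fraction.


F1 = 2 * P * R / (P + R)
P = TP/(TP+FP) = 19/25 = 19/25
R = TP/(TP+FN) = 19/42 = 19/42
2 * P * R = 2 * 19/25 * 19/42 = 361/525
P + R = 19/25 + 19/42 = 1273/1050
F1 = 361/525 / 1273/1050 = 38/67

38/67


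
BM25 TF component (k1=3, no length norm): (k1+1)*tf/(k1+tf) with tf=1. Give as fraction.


BM25 TF component = (k1+1)*tf / (k1+tf)
k1 = 3, tf = 1
Numerator = (3+1)*1 = 4
Denominator = 3 + 1 = 4
= 4/4 = 1

1


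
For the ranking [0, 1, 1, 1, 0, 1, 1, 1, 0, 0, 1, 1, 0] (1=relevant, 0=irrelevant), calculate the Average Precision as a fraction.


Computing P@k for each relevant position:
Position 1: not relevant
Position 2: relevant, P@2 = 1/2 = 1/2
Position 3: relevant, P@3 = 2/3 = 2/3
Position 4: relevant, P@4 = 3/4 = 3/4
Position 5: not relevant
Position 6: relevant, P@6 = 4/6 = 2/3
Position 7: relevant, P@7 = 5/7 = 5/7
Position 8: relevant, P@8 = 6/8 = 3/4
Position 9: not relevant
Position 10: not relevant
Position 11: relevant, P@11 = 7/11 = 7/11
Position 12: relevant, P@12 = 8/12 = 2/3
Position 13: not relevant
Sum of P@k = 1/2 + 2/3 + 3/4 + 2/3 + 5/7 + 3/4 + 7/11 + 2/3 = 412/77
AP = 412/77 / 8 = 103/154

103/154


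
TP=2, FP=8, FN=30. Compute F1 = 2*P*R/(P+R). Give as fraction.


F1 = 2 * P * R / (P + R)
P = TP/(TP+FP) = 2/10 = 1/5
R = TP/(TP+FN) = 2/32 = 1/16
2 * P * R = 2 * 1/5 * 1/16 = 1/40
P + R = 1/5 + 1/16 = 21/80
F1 = 1/40 / 21/80 = 2/21

2/21


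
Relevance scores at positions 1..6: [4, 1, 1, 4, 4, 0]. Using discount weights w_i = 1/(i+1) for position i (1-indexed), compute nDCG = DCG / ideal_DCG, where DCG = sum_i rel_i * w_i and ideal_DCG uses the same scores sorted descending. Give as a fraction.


Position discount weights w_i = 1/(i+1) for i=1..6:
Weights = [1/2, 1/3, 1/4, 1/5, 1/6, 1/7]
Actual relevance: [4, 1, 1, 4, 4, 0]
DCG = 4/2 + 1/3 + 1/4 + 4/5 + 4/6 + 0/7 = 81/20
Ideal relevance (sorted desc): [4, 4, 4, 1, 1, 0]
Ideal DCG = 4/2 + 4/3 + 4/4 + 1/5 + 1/6 + 0/7 = 47/10
nDCG = DCG / ideal_DCG = 81/20 / 47/10 = 81/94

81/94


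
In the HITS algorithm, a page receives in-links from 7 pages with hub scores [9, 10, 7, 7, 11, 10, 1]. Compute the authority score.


Authority = sum of hub scores of in-linkers
In-link 1: hub score = 9
In-link 2: hub score = 10
In-link 3: hub score = 7
In-link 4: hub score = 7
In-link 5: hub score = 11
In-link 6: hub score = 10
In-link 7: hub score = 1
Authority = 9 + 10 + 7 + 7 + 11 + 10 + 1 = 55

55


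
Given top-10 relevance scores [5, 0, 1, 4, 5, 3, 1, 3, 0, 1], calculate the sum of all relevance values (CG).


Cumulative Gain = sum of relevance scores
Position 1: rel=5, running sum=5
Position 2: rel=0, running sum=5
Position 3: rel=1, running sum=6
Position 4: rel=4, running sum=10
Position 5: rel=5, running sum=15
Position 6: rel=3, running sum=18
Position 7: rel=1, running sum=19
Position 8: rel=3, running sum=22
Position 9: rel=0, running sum=22
Position 10: rel=1, running sum=23
CG = 23

23


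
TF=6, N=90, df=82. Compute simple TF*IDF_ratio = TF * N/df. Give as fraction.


TF * (N/df)
= 6 * (90/82)
= 6 * 45/41
= 270/41

270/41


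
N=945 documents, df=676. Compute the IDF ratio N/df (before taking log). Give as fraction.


IDF ratio = N / df
= 945 / 676
= 945/676

945/676


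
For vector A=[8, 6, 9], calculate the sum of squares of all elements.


|A|^2 = sum of squared components
A[0]^2 = 8^2 = 64
A[1]^2 = 6^2 = 36
A[2]^2 = 9^2 = 81
Sum = 64 + 36 + 81 = 181

181


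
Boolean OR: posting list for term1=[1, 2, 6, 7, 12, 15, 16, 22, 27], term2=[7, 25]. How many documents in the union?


Boolean OR: find union of posting lists
term1 docs: [1, 2, 6, 7, 12, 15, 16, 22, 27]
term2 docs: [7, 25]
Union: [1, 2, 6, 7, 12, 15, 16, 22, 25, 27]
|union| = 10

10


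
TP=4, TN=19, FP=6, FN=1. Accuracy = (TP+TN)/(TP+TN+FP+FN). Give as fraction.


Accuracy = (TP + TN) / (TP + TN + FP + FN)
TP + TN = 4 + 19 = 23
Total = 4 + 19 + 6 + 1 = 30
Accuracy = 23 / 30 = 23/30

23/30


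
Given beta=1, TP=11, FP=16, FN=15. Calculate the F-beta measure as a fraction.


P = TP/(TP+FP) = 11/27 = 11/27
R = TP/(TP+FN) = 11/26 = 11/26
beta^2 = 1^2 = 1
(1 + beta^2) = 2
Numerator = (1+beta^2)*P*R = 121/351
Denominator = beta^2*P + R = 11/27 + 11/26 = 583/702
F_beta = 22/53

22/53


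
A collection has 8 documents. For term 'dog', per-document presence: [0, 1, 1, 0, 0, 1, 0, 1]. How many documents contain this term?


Checking each document for 'dog':
Doc 1: absent
Doc 2: present
Doc 3: present
Doc 4: absent
Doc 5: absent
Doc 6: present
Doc 7: absent
Doc 8: present
df = sum of presences = 0 + 1 + 1 + 0 + 0 + 1 + 0 + 1 = 4

4


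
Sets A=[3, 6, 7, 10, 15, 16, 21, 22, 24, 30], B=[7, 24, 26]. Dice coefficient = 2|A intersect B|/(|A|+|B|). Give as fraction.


A intersect B = [7, 24]
|A intersect B| = 2
|A| = 10, |B| = 3
Dice = 2*2 / (10+3)
= 4 / 13 = 4/13

4/13


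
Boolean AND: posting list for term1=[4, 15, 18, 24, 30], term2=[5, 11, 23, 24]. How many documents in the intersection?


Boolean AND: find intersection of posting lists
term1 docs: [4, 15, 18, 24, 30]
term2 docs: [5, 11, 23, 24]
Intersection: [24]
|intersection| = 1

1


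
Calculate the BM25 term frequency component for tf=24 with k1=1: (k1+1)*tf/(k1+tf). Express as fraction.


BM25 TF component = (k1+1)*tf / (k1+tf)
k1 = 1, tf = 24
Numerator = (1+1)*24 = 48
Denominator = 1 + 24 = 25
= 48/25 = 48/25

48/25


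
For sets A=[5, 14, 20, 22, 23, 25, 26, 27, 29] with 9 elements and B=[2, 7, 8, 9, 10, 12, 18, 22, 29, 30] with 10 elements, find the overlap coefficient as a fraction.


A intersect B = [22, 29]
|A intersect B| = 2
min(|A|, |B|) = min(9, 10) = 9
Overlap = 2 / 9 = 2/9

2/9


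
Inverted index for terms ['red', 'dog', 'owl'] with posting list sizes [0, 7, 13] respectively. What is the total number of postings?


Summing posting list sizes:
'red': 0 postings
'dog': 7 postings
'owl': 13 postings
Total = 0 + 7 + 13 = 20

20


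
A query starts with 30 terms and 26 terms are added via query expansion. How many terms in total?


Original terms: 30
Expansion terms: 26
Total = 30 + 26 = 56

56


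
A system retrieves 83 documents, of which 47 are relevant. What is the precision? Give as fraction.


Precision = relevant_retrieved / total_retrieved
= 47 / 83
= 47 / (47 + 36)
= 47/83

47/83


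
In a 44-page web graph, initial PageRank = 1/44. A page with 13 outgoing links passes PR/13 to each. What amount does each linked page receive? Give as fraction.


Initial PR = 1/44 = 1/44
Outlinks = 13
Contribution per link = PR / outlinks
= 1/44 / 13
= 1/572

1/572


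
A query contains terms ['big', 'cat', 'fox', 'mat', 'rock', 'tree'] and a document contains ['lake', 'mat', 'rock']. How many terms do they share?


Query terms: ['big', 'cat', 'fox', 'mat', 'rock', 'tree']
Document terms: ['lake', 'mat', 'rock']
Common terms: ['mat', 'rock']
Overlap count = 2

2


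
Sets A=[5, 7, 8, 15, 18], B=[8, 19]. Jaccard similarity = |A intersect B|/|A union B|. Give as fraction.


A intersect B = [8]
|A intersect B| = 1
A union B = [5, 7, 8, 15, 18, 19]
|A union B| = 6
Jaccard = 1/6 = 1/6

1/6


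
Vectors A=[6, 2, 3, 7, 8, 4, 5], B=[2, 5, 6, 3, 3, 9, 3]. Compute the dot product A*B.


Dot product = sum of element-wise products
A[0]*B[0] = 6*2 = 12
A[1]*B[1] = 2*5 = 10
A[2]*B[2] = 3*6 = 18
A[3]*B[3] = 7*3 = 21
A[4]*B[4] = 8*3 = 24
A[5]*B[5] = 4*9 = 36
A[6]*B[6] = 5*3 = 15
Sum = 12 + 10 + 18 + 21 + 24 + 36 + 15 = 136

136


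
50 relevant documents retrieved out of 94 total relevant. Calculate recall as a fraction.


Recall = retrieved_relevant / total_relevant
= 50 / 94
= 50 / (50 + 44)
= 25/47

25/47


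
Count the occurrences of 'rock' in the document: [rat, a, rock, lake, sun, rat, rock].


Document has 7 words
Scanning for 'rock':
Found at positions: [2, 6]
Count = 2

2


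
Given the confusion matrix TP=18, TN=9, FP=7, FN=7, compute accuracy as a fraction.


Accuracy = (TP + TN) / (TP + TN + FP + FN)
TP + TN = 18 + 9 = 27
Total = 18 + 9 + 7 + 7 = 41
Accuracy = 27 / 41 = 27/41

27/41


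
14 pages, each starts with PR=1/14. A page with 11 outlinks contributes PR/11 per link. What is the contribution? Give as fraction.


Initial PR = 1/14 = 1/14
Outlinks = 11
Contribution per link = PR / outlinks
= 1/14 / 11
= 1/154

1/154


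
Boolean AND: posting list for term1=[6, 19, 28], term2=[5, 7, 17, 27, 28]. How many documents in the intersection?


Boolean AND: find intersection of posting lists
term1 docs: [6, 19, 28]
term2 docs: [5, 7, 17, 27, 28]
Intersection: [28]
|intersection| = 1

1


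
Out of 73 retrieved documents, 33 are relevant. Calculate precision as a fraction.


Precision = relevant_retrieved / total_retrieved
= 33 / 73
= 33 / (33 + 40)
= 33/73

33/73


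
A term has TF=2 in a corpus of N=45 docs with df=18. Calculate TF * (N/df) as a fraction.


TF * (N/df)
= 2 * (45/18)
= 2 * 5/2
= 5

5


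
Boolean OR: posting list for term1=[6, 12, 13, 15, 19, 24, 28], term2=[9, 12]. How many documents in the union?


Boolean OR: find union of posting lists
term1 docs: [6, 12, 13, 15, 19, 24, 28]
term2 docs: [9, 12]
Union: [6, 9, 12, 13, 15, 19, 24, 28]
|union| = 8

8


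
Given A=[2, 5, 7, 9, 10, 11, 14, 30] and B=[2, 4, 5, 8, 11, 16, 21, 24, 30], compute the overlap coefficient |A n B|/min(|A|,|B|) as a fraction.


A intersect B = [2, 5, 11, 30]
|A intersect B| = 4
min(|A|, |B|) = min(8, 9) = 8
Overlap = 4 / 8 = 1/2

1/2


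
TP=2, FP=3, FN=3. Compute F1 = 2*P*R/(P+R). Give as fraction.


F1 = 2 * P * R / (P + R)
P = TP/(TP+FP) = 2/5 = 2/5
R = TP/(TP+FN) = 2/5 = 2/5
2 * P * R = 2 * 2/5 * 2/5 = 8/25
P + R = 2/5 + 2/5 = 4/5
F1 = 8/25 / 4/5 = 2/5

2/5


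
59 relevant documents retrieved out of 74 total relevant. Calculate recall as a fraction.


Recall = retrieved_relevant / total_relevant
= 59 / 74
= 59 / (59 + 15)
= 59/74

59/74


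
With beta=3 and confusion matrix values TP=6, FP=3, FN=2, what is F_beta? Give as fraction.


P = TP/(TP+FP) = 6/9 = 2/3
R = TP/(TP+FN) = 6/8 = 3/4
beta^2 = 3^2 = 9
(1 + beta^2) = 10
Numerator = (1+beta^2)*P*R = 5
Denominator = beta^2*P + R = 6 + 3/4 = 27/4
F_beta = 20/27

20/27


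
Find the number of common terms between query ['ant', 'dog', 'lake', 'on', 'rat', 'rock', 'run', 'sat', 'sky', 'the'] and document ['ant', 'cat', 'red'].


Query terms: ['ant', 'dog', 'lake', 'on', 'rat', 'rock', 'run', 'sat', 'sky', 'the']
Document terms: ['ant', 'cat', 'red']
Common terms: ['ant']
Overlap count = 1

1


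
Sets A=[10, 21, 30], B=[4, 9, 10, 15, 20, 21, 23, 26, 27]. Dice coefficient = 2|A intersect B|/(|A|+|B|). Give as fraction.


A intersect B = [10, 21]
|A intersect B| = 2
|A| = 3, |B| = 9
Dice = 2*2 / (3+9)
= 4 / 12 = 1/3

1/3


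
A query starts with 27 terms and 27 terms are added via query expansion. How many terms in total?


Original terms: 27
Expansion terms: 27
Total = 27 + 27 = 54

54


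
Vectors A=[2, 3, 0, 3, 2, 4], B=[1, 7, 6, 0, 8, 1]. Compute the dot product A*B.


Dot product = sum of element-wise products
A[0]*B[0] = 2*1 = 2
A[1]*B[1] = 3*7 = 21
A[2]*B[2] = 0*6 = 0
A[3]*B[3] = 3*0 = 0
A[4]*B[4] = 2*8 = 16
A[5]*B[5] = 4*1 = 4
Sum = 2 + 21 + 0 + 0 + 16 + 4 = 43

43


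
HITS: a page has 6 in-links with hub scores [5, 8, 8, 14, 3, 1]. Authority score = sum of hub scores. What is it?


Authority = sum of hub scores of in-linkers
In-link 1: hub score = 5
In-link 2: hub score = 8
In-link 3: hub score = 8
In-link 4: hub score = 14
In-link 5: hub score = 3
In-link 6: hub score = 1
Authority = 5 + 8 + 8 + 14 + 3 + 1 = 39

39


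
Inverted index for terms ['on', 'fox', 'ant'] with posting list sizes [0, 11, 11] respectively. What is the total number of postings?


Summing posting list sizes:
'on': 0 postings
'fox': 11 postings
'ant': 11 postings
Total = 0 + 11 + 11 = 22

22


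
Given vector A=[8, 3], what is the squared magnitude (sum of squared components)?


|A|^2 = sum of squared components
A[0]^2 = 8^2 = 64
A[1]^2 = 3^2 = 9
Sum = 64 + 9 = 73

73


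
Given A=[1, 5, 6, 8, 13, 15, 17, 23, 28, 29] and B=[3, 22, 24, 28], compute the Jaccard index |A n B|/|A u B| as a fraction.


A intersect B = [28]
|A intersect B| = 1
A union B = [1, 3, 5, 6, 8, 13, 15, 17, 22, 23, 24, 28, 29]
|A union B| = 13
Jaccard = 1/13 = 1/13

1/13


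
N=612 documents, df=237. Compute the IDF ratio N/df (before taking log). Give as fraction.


IDF ratio = N / df
= 612 / 237
= 204/79

204/79


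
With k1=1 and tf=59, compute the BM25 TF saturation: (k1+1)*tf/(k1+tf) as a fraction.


BM25 TF component = (k1+1)*tf / (k1+tf)
k1 = 1, tf = 59
Numerator = (1+1)*59 = 118
Denominator = 1 + 59 = 60
= 118/60 = 59/30

59/30


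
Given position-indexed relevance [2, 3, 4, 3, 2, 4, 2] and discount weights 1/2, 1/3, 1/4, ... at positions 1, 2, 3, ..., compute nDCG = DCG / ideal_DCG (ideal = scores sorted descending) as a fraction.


Position discount weights w_i = 1/(i+1) for i=1..7:
Weights = [1/2, 1/3, 1/4, 1/5, 1/6, 1/7, 1/8]
Actual relevance: [2, 3, 4, 3, 2, 4, 2]
DCG = 2/2 + 3/3 + 4/4 + 3/5 + 2/6 + 4/7 + 2/8 = 1997/420
Ideal relevance (sorted desc): [4, 4, 3, 3, 2, 2, 2]
Ideal DCG = 4/2 + 4/3 + 3/4 + 3/5 + 2/6 + 2/7 + 2/8 = 583/105
nDCG = DCG / ideal_DCG = 1997/420 / 583/105 = 1997/2332

1997/2332


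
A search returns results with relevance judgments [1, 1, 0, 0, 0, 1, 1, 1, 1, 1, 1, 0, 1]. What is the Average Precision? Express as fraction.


Computing P@k for each relevant position:
Position 1: relevant, P@1 = 1/1 = 1
Position 2: relevant, P@2 = 2/2 = 1
Position 3: not relevant
Position 4: not relevant
Position 5: not relevant
Position 6: relevant, P@6 = 3/6 = 1/2
Position 7: relevant, P@7 = 4/7 = 4/7
Position 8: relevant, P@8 = 5/8 = 5/8
Position 9: relevant, P@9 = 6/9 = 2/3
Position 10: relevant, P@10 = 7/10 = 7/10
Position 11: relevant, P@11 = 8/11 = 8/11
Position 12: not relevant
Position 13: relevant, P@13 = 9/13 = 9/13
Sum of P@k = 1 + 1 + 1/2 + 4/7 + 5/8 + 2/3 + 7/10 + 8/11 + 9/13 = 778699/120120
AP = 778699/120120 / 9 = 778699/1081080

778699/1081080


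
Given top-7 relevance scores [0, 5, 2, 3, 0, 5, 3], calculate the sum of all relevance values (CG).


Cumulative Gain = sum of relevance scores
Position 1: rel=0, running sum=0
Position 2: rel=5, running sum=5
Position 3: rel=2, running sum=7
Position 4: rel=3, running sum=10
Position 5: rel=0, running sum=10
Position 6: rel=5, running sum=15
Position 7: rel=3, running sum=18
CG = 18

18


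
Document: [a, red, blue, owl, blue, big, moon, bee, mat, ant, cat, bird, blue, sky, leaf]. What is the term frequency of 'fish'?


Document has 15 words
Scanning for 'fish':
Term not found in document
Count = 0

0


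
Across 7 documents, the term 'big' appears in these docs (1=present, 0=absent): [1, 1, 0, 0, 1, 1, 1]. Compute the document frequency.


Checking each document for 'big':
Doc 1: present
Doc 2: present
Doc 3: absent
Doc 4: absent
Doc 5: present
Doc 6: present
Doc 7: present
df = sum of presences = 1 + 1 + 0 + 0 + 1 + 1 + 1 = 5

5


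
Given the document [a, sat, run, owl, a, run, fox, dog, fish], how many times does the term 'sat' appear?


Document has 9 words
Scanning for 'sat':
Found at positions: [1]
Count = 1

1


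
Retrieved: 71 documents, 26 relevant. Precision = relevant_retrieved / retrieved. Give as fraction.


Precision = relevant_retrieved / total_retrieved
= 26 / 71
= 26 / (26 + 45)
= 26/71

26/71


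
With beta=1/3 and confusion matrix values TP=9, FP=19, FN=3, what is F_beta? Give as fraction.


P = TP/(TP+FP) = 9/28 = 9/28
R = TP/(TP+FN) = 9/12 = 3/4
beta^2 = 1/3^2 = 1/9
(1 + beta^2) = 10/9
Numerator = (1+beta^2)*P*R = 15/56
Denominator = beta^2*P + R = 1/28 + 3/4 = 11/14
F_beta = 15/44

15/44


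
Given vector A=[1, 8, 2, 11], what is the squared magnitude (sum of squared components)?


|A|^2 = sum of squared components
A[0]^2 = 1^2 = 1
A[1]^2 = 8^2 = 64
A[2]^2 = 2^2 = 4
A[3]^2 = 11^2 = 121
Sum = 1 + 64 + 4 + 121 = 190

190


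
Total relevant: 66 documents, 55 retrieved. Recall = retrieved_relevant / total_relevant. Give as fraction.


Recall = retrieved_relevant / total_relevant
= 55 / 66
= 55 / (55 + 11)
= 5/6

5/6


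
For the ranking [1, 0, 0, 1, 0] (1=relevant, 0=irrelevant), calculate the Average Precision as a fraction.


Computing P@k for each relevant position:
Position 1: relevant, P@1 = 1/1 = 1
Position 2: not relevant
Position 3: not relevant
Position 4: relevant, P@4 = 2/4 = 1/2
Position 5: not relevant
Sum of P@k = 1 + 1/2 = 3/2
AP = 3/2 / 2 = 3/4

3/4


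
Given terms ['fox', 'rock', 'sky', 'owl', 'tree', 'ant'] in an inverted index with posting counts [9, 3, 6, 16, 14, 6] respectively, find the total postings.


Summing posting list sizes:
'fox': 9 postings
'rock': 3 postings
'sky': 6 postings
'owl': 16 postings
'tree': 14 postings
'ant': 6 postings
Total = 9 + 3 + 6 + 16 + 14 + 6 = 54

54


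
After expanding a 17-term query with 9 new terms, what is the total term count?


Original terms: 17
Expansion terms: 9
Total = 17 + 9 = 26

26


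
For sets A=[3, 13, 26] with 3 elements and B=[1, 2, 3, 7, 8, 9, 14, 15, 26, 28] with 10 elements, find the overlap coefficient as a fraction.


A intersect B = [3, 26]
|A intersect B| = 2
min(|A|, |B|) = min(3, 10) = 3
Overlap = 2 / 3 = 2/3

2/3


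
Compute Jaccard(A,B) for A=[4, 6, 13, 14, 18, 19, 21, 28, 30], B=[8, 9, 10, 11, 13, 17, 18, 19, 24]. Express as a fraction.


A intersect B = [13, 18, 19]
|A intersect B| = 3
A union B = [4, 6, 8, 9, 10, 11, 13, 14, 17, 18, 19, 21, 24, 28, 30]
|A union B| = 15
Jaccard = 3/15 = 1/5

1/5


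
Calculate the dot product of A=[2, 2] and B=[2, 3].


Dot product = sum of element-wise products
A[0]*B[0] = 2*2 = 4
A[1]*B[1] = 2*3 = 6
Sum = 4 + 6 = 10

10


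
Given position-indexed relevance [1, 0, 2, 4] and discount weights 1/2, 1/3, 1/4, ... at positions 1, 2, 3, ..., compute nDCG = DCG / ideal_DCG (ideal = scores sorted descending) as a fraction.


Position discount weights w_i = 1/(i+1) for i=1..4:
Weights = [1/2, 1/3, 1/4, 1/5]
Actual relevance: [1, 0, 2, 4]
DCG = 1/2 + 0/3 + 2/4 + 4/5 = 9/5
Ideal relevance (sorted desc): [4, 2, 1, 0]
Ideal DCG = 4/2 + 2/3 + 1/4 + 0/5 = 35/12
nDCG = DCG / ideal_DCG = 9/5 / 35/12 = 108/175

108/175


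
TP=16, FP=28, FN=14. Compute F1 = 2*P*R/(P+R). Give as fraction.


F1 = 2 * P * R / (P + R)
P = TP/(TP+FP) = 16/44 = 4/11
R = TP/(TP+FN) = 16/30 = 8/15
2 * P * R = 2 * 4/11 * 8/15 = 64/165
P + R = 4/11 + 8/15 = 148/165
F1 = 64/165 / 148/165 = 16/37

16/37


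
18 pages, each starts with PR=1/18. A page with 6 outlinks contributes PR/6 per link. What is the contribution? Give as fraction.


Initial PR = 1/18 = 1/18
Outlinks = 6
Contribution per link = PR / outlinks
= 1/18 / 6
= 1/108

1/108


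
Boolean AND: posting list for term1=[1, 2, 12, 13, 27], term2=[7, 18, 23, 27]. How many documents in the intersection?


Boolean AND: find intersection of posting lists
term1 docs: [1, 2, 12, 13, 27]
term2 docs: [7, 18, 23, 27]
Intersection: [27]
|intersection| = 1

1


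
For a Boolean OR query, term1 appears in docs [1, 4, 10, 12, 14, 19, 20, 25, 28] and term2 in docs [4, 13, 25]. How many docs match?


Boolean OR: find union of posting lists
term1 docs: [1, 4, 10, 12, 14, 19, 20, 25, 28]
term2 docs: [4, 13, 25]
Union: [1, 4, 10, 12, 13, 14, 19, 20, 25, 28]
|union| = 10

10


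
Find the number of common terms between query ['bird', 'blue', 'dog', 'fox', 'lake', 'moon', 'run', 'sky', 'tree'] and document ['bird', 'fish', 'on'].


Query terms: ['bird', 'blue', 'dog', 'fox', 'lake', 'moon', 'run', 'sky', 'tree']
Document terms: ['bird', 'fish', 'on']
Common terms: ['bird']
Overlap count = 1

1


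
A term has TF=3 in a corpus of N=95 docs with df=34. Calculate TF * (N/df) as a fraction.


TF * (N/df)
= 3 * (95/34)
= 3 * 95/34
= 285/34

285/34


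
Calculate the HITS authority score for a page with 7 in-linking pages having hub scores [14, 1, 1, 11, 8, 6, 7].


Authority = sum of hub scores of in-linkers
In-link 1: hub score = 14
In-link 2: hub score = 1
In-link 3: hub score = 1
In-link 4: hub score = 11
In-link 5: hub score = 8
In-link 6: hub score = 6
In-link 7: hub score = 7
Authority = 14 + 1 + 1 + 11 + 8 + 6 + 7 = 48

48


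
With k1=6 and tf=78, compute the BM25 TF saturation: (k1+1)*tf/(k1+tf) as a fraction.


BM25 TF component = (k1+1)*tf / (k1+tf)
k1 = 6, tf = 78
Numerator = (6+1)*78 = 546
Denominator = 6 + 78 = 84
= 546/84 = 13/2

13/2


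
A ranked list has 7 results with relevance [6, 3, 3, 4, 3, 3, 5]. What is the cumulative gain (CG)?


Cumulative Gain = sum of relevance scores
Position 1: rel=6, running sum=6
Position 2: rel=3, running sum=9
Position 3: rel=3, running sum=12
Position 4: rel=4, running sum=16
Position 5: rel=3, running sum=19
Position 6: rel=3, running sum=22
Position 7: rel=5, running sum=27
CG = 27

27


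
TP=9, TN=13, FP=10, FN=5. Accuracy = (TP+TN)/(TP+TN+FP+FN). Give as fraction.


Accuracy = (TP + TN) / (TP + TN + FP + FN)
TP + TN = 9 + 13 = 22
Total = 9 + 13 + 10 + 5 = 37
Accuracy = 22 / 37 = 22/37

22/37


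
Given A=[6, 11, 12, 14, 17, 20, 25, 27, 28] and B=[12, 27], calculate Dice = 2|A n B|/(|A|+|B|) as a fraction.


A intersect B = [12, 27]
|A intersect B| = 2
|A| = 9, |B| = 2
Dice = 2*2 / (9+2)
= 4 / 11 = 4/11

4/11


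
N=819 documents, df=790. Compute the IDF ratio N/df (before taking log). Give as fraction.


IDF ratio = N / df
= 819 / 790
= 819/790

819/790


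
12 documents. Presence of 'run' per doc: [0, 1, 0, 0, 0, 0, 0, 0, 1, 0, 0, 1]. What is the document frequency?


Checking each document for 'run':
Doc 1: absent
Doc 2: present
Doc 3: absent
Doc 4: absent
Doc 5: absent
Doc 6: absent
Doc 7: absent
Doc 8: absent
Doc 9: present
Doc 10: absent
Doc 11: absent
Doc 12: present
df = sum of presences = 0 + 1 + 0 + 0 + 0 + 0 + 0 + 0 + 1 + 0 + 0 + 1 = 3

3


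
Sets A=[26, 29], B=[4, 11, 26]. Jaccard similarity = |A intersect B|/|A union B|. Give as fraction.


A intersect B = [26]
|A intersect B| = 1
A union B = [4, 11, 26, 29]
|A union B| = 4
Jaccard = 1/4 = 1/4

1/4


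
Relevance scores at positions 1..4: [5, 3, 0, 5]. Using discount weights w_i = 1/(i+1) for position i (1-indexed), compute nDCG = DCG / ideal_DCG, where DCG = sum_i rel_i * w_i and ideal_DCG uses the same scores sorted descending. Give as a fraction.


Position discount weights w_i = 1/(i+1) for i=1..4:
Weights = [1/2, 1/3, 1/4, 1/5]
Actual relevance: [5, 3, 0, 5]
DCG = 5/2 + 3/3 + 0/4 + 5/5 = 9/2
Ideal relevance (sorted desc): [5, 5, 3, 0]
Ideal DCG = 5/2 + 5/3 + 3/4 + 0/5 = 59/12
nDCG = DCG / ideal_DCG = 9/2 / 59/12 = 54/59

54/59


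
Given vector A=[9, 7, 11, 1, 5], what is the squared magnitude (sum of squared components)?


|A|^2 = sum of squared components
A[0]^2 = 9^2 = 81
A[1]^2 = 7^2 = 49
A[2]^2 = 11^2 = 121
A[3]^2 = 1^2 = 1
A[4]^2 = 5^2 = 25
Sum = 81 + 49 + 121 + 1 + 25 = 277

277


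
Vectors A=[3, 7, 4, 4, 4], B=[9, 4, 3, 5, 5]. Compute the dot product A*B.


Dot product = sum of element-wise products
A[0]*B[0] = 3*9 = 27
A[1]*B[1] = 7*4 = 28
A[2]*B[2] = 4*3 = 12
A[3]*B[3] = 4*5 = 20
A[4]*B[4] = 4*5 = 20
Sum = 27 + 28 + 12 + 20 + 20 = 107

107


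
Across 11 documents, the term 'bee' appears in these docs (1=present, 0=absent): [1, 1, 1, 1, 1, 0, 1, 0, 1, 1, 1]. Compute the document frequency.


Checking each document for 'bee':
Doc 1: present
Doc 2: present
Doc 3: present
Doc 4: present
Doc 5: present
Doc 6: absent
Doc 7: present
Doc 8: absent
Doc 9: present
Doc 10: present
Doc 11: present
df = sum of presences = 1 + 1 + 1 + 1 + 1 + 0 + 1 + 0 + 1 + 1 + 1 = 9

9


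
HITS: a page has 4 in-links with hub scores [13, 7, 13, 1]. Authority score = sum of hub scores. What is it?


Authority = sum of hub scores of in-linkers
In-link 1: hub score = 13
In-link 2: hub score = 7
In-link 3: hub score = 13
In-link 4: hub score = 1
Authority = 13 + 7 + 13 + 1 = 34

34


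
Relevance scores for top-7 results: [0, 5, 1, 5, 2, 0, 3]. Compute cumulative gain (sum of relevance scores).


Cumulative Gain = sum of relevance scores
Position 1: rel=0, running sum=0
Position 2: rel=5, running sum=5
Position 3: rel=1, running sum=6
Position 4: rel=5, running sum=11
Position 5: rel=2, running sum=13
Position 6: rel=0, running sum=13
Position 7: rel=3, running sum=16
CG = 16

16


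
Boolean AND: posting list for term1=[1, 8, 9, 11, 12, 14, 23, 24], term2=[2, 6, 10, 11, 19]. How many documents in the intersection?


Boolean AND: find intersection of posting lists
term1 docs: [1, 8, 9, 11, 12, 14, 23, 24]
term2 docs: [2, 6, 10, 11, 19]
Intersection: [11]
|intersection| = 1

1


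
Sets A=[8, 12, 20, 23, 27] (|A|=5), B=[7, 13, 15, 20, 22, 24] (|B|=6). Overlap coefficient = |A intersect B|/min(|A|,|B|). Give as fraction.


A intersect B = [20]
|A intersect B| = 1
min(|A|, |B|) = min(5, 6) = 5
Overlap = 1 / 5 = 1/5

1/5


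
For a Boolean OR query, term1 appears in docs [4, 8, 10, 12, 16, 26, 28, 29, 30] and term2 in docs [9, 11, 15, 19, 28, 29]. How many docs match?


Boolean OR: find union of posting lists
term1 docs: [4, 8, 10, 12, 16, 26, 28, 29, 30]
term2 docs: [9, 11, 15, 19, 28, 29]
Union: [4, 8, 9, 10, 11, 12, 15, 16, 19, 26, 28, 29, 30]
|union| = 13

13


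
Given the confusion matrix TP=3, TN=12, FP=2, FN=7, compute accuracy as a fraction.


Accuracy = (TP + TN) / (TP + TN + FP + FN)
TP + TN = 3 + 12 = 15
Total = 3 + 12 + 2 + 7 = 24
Accuracy = 15 / 24 = 5/8

5/8


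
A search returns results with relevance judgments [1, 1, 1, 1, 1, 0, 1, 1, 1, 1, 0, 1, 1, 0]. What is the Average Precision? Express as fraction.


Computing P@k for each relevant position:
Position 1: relevant, P@1 = 1/1 = 1
Position 2: relevant, P@2 = 2/2 = 1
Position 3: relevant, P@3 = 3/3 = 1
Position 4: relevant, P@4 = 4/4 = 1
Position 5: relevant, P@5 = 5/5 = 1
Position 6: not relevant
Position 7: relevant, P@7 = 6/7 = 6/7
Position 8: relevant, P@8 = 7/8 = 7/8
Position 9: relevant, P@9 = 8/9 = 8/9
Position 10: relevant, P@10 = 9/10 = 9/10
Position 11: not relevant
Position 12: relevant, P@12 = 10/12 = 5/6
Position 13: relevant, P@13 = 11/13 = 11/13
Position 14: not relevant
Sum of P@k = 1 + 1 + 1 + 1 + 1 + 6/7 + 7/8 + 8/9 + 9/10 + 5/6 + 11/13 = 334169/32760
AP = 334169/32760 / 11 = 30379/32760

30379/32760


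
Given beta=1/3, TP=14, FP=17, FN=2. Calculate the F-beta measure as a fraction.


P = TP/(TP+FP) = 14/31 = 14/31
R = TP/(TP+FN) = 14/16 = 7/8
beta^2 = 1/3^2 = 1/9
(1 + beta^2) = 10/9
Numerator = (1+beta^2)*P*R = 245/558
Denominator = beta^2*P + R = 14/279 + 7/8 = 2065/2232
F_beta = 28/59

28/59


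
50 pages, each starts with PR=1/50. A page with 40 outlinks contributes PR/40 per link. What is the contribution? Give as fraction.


Initial PR = 1/50 = 1/50
Outlinks = 40
Contribution per link = PR / outlinks
= 1/50 / 40
= 1/2000

1/2000


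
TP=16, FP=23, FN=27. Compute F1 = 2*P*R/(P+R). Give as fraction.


F1 = 2 * P * R / (P + R)
P = TP/(TP+FP) = 16/39 = 16/39
R = TP/(TP+FN) = 16/43 = 16/43
2 * P * R = 2 * 16/39 * 16/43 = 512/1677
P + R = 16/39 + 16/43 = 1312/1677
F1 = 512/1677 / 1312/1677 = 16/41

16/41


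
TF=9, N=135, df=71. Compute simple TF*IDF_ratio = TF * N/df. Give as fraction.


TF * (N/df)
= 9 * (135/71)
= 9 * 135/71
= 1215/71

1215/71


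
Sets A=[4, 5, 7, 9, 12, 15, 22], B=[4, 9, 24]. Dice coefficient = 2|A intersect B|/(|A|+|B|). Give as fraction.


A intersect B = [4, 9]
|A intersect B| = 2
|A| = 7, |B| = 3
Dice = 2*2 / (7+3)
= 4 / 10 = 2/5

2/5


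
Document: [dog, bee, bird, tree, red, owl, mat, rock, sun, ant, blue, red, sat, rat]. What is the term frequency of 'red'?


Document has 14 words
Scanning for 'red':
Found at positions: [4, 11]
Count = 2

2


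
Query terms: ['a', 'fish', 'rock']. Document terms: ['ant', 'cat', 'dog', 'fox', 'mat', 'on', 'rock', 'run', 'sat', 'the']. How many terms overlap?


Query terms: ['a', 'fish', 'rock']
Document terms: ['ant', 'cat', 'dog', 'fox', 'mat', 'on', 'rock', 'run', 'sat', 'the']
Common terms: ['rock']
Overlap count = 1

1


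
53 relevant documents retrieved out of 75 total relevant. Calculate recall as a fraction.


Recall = retrieved_relevant / total_relevant
= 53 / 75
= 53 / (53 + 22)
= 53/75

53/75


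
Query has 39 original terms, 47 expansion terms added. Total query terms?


Original terms: 39
Expansion terms: 47
Total = 39 + 47 = 86

86


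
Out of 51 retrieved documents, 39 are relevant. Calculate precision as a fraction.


Precision = relevant_retrieved / total_retrieved
= 39 / 51
= 39 / (39 + 12)
= 13/17

13/17


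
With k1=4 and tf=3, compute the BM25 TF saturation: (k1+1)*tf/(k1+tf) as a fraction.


BM25 TF component = (k1+1)*tf / (k1+tf)
k1 = 4, tf = 3
Numerator = (4+1)*3 = 15
Denominator = 4 + 3 = 7
= 15/7 = 15/7

15/7


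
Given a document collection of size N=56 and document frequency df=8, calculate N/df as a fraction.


IDF ratio = N / df
= 56 / 8
= 7

7


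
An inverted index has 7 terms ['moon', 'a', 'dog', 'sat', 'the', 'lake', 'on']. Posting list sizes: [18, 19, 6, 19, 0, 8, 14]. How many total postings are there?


Summing posting list sizes:
'moon': 18 postings
'a': 19 postings
'dog': 6 postings
'sat': 19 postings
'the': 0 postings
'lake': 8 postings
'on': 14 postings
Total = 18 + 19 + 6 + 19 + 0 + 8 + 14 = 84

84


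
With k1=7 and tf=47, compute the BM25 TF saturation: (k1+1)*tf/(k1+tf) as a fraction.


BM25 TF component = (k1+1)*tf / (k1+tf)
k1 = 7, tf = 47
Numerator = (7+1)*47 = 376
Denominator = 7 + 47 = 54
= 376/54 = 188/27

188/27


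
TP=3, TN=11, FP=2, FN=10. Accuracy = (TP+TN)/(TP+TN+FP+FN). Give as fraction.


Accuracy = (TP + TN) / (TP + TN + FP + FN)
TP + TN = 3 + 11 = 14
Total = 3 + 11 + 2 + 10 = 26
Accuracy = 14 / 26 = 7/13

7/13


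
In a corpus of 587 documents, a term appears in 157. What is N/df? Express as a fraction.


IDF ratio = N / df
= 587 / 157
= 587/157

587/157


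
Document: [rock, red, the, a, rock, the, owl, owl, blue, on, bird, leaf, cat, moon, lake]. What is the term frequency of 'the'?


Document has 15 words
Scanning for 'the':
Found at positions: [2, 5]
Count = 2

2


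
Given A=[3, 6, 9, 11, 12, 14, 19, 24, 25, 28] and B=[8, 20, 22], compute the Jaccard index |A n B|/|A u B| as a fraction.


A intersect B = []
|A intersect B| = 0
A union B = [3, 6, 8, 9, 11, 12, 14, 19, 20, 22, 24, 25, 28]
|A union B| = 13
Jaccard = 0/13 = 0

0
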